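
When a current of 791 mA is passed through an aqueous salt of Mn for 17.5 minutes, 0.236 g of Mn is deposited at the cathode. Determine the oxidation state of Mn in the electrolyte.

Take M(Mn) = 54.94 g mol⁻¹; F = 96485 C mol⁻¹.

+2

Q = I·t = 0.7910 A × 1050.0 s = 830.6 C, so n(e⁻) = 830.6/96485 = 0.008608 mol.
n(Mn) deposited = 0.236 / 54.94 = 0.004296 mol.
Electrons per atom = n(e⁻)/n(Mn) = 0.008608 / 0.004296 = 2.00 ≈ 2, so the ion is Mn²⁺.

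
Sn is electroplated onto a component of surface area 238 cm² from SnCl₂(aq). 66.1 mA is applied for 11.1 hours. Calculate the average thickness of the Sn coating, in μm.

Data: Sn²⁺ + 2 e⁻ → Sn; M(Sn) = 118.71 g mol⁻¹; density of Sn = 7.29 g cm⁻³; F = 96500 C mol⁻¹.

Q = I·t = 0.06610 × 39960 = 2641 C; n(e⁻) = 0.02737 mol.
n(Sn) = n(e⁻)/2 = 0.01369 mol, so m = 0.01369 × 118.71 = 1.625 g.
Volume = m/ρ = 1.625 / 7.29 = 0.2229 cm³.
Thickness = V/A = 0.2229 / 238 = 9.36 × 10⁻⁴ cm = 9.36 μm.

9.36 μm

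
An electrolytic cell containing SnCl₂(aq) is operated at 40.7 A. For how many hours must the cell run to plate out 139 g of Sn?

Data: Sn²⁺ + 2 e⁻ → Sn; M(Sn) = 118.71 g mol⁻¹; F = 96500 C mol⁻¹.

1.54 h

n(Sn) = m/M = 139 / 118.71 = 1.171 mol.
Each Sn atom requires 2 electrons, so n(e⁻) = 2 × 1.171 = 2.342 mol.
Q = n(e⁻)·F = 2.342 × 96500 = 226000 C.
t = Q/I = 226000 / 40.70 A = 5553 s = 1.54 h.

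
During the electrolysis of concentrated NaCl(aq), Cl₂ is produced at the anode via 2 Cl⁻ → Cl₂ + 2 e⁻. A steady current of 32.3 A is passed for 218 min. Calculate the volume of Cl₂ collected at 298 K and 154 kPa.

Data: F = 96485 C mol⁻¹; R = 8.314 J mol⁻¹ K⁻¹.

35.2 L

Q = I·t = 32.30 A × 13080 s = 422500 C.
n(e⁻) = Q/F = 422500 / 96485 = 4.379 mol.
2 electrons are transferred per Cl₂ molecule, so n(Cl₂) = 4.379 / 2 = 2.189 mol.
V = nRT/P = (2.189 × 8.314 × 298) / (154 × 10³ Pa) = 0.0352 m³ = 35.2 L.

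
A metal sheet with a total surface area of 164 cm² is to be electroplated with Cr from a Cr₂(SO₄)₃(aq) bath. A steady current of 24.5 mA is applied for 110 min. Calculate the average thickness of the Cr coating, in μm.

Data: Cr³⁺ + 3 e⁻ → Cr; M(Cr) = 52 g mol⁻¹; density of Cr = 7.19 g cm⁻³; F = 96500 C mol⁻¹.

0.246 μm

Q = I·t = 0.02450 × 6600.0 = 161.7 C; n(e⁻) = 0.001676 mol.
n(Cr) = n(e⁻)/3 = 0.0005585 mol, so m = 0.0005585 × 52 = 0.02904 g.
Volume = m/ρ = 0.02904 / 7.19 = 0.004040 cm³.
Thickness = V/A = 0.004040 / 164 = 2.46 × 10⁻⁵ cm = 0.246 μm.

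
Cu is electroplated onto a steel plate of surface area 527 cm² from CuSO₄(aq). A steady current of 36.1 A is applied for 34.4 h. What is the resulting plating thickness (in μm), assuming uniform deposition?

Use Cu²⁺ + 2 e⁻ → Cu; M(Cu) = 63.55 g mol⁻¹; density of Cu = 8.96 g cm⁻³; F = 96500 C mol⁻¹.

3120 μm

Q = I·t = 36.10 × 123840 = 4471000 C; n(e⁻) = 46.33 mol.
n(Cu) = n(e⁻)/2 = 23.16 mol, so m = 23.16 × 63.55 = 1472 g.
Volume = m/ρ = 1472 / 8.96 = 164.3 cm³.
Thickness = V/A = 164.3 / 527 = 0.312 cm = 3120 μm.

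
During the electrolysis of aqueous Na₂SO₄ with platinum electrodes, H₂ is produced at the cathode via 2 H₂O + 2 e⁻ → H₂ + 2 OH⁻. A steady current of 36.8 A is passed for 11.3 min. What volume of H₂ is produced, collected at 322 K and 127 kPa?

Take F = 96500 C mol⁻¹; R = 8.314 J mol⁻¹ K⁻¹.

2.73 L

Q = I·t = 36.80 A × 678.00 s = 24950 C.
n(e⁻) = Q/F = 24950 / 96500 = 0.2586 mol.
2 electrons are transferred per H₂ molecule, so n(H₂) = 0.2586 / 2 = 0.1293 mol.
V = nRT/P = (0.1293 × 8.314 × 322) / (127 × 10³ Pa) = 0.00273 m³ = 2.73 L.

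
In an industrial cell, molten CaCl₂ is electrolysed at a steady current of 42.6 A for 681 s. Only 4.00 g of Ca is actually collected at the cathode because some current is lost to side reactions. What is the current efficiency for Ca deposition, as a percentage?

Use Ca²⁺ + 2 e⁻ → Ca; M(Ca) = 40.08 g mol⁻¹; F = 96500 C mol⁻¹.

66.4 %

Q = I·t = 42.60 × 681.00 = 29010 C; n(e⁻) = 29010/96500 = 0.3006 mol.
Theoretical n(Ca) = n(e⁻)/2 = 0.1503 mol, i.e. m_theo = 0.1503 × 40.08 = 6.025 g.
Efficiency = m_actual / m_theo = 4.00 / 6.025 = 66.4 %.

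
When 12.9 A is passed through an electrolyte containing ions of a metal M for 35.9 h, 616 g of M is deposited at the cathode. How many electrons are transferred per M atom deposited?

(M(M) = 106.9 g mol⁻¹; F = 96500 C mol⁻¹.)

Q = I·t = 12.90 A × 129240 s = 1667000 C, so n(e⁻) = 1667000/96500 = 17.28 mol.
n(M) deposited = 616 / 106.9 = 5.762 mol.
Electrons per atom = n(e⁻)/n(M) = 17.28 / 5.762 = 3.00 ≈ 3, so the ion is M³⁺.

3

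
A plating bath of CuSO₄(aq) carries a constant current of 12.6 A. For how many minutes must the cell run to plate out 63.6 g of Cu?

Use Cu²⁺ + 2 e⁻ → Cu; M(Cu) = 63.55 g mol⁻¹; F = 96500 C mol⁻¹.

n(Cu) = m/M = 63.6 / 63.55 = 1.001 mol.
Each Cu atom requires 2 electrons, so n(e⁻) = 2 × 1.001 = 2.002 mol.
Q = n(e⁻)·F = 2.002 × 96500 = 193200 C.
t = Q/I = 193200 / 12.60 A = 15330 s = 255 min.

255 min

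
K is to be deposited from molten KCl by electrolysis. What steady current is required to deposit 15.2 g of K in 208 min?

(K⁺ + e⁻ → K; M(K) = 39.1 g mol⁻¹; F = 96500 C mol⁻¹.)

n(K) = 15.2 / 39.1 = 0.3887 mol.
n(e⁻) = 1 × 0.3887 = 0.3887 mol.
Q = n(e⁻)·F = 0.3887 × 96500 = 37510 C.
I = Q/t = 37510 / 12480 s = 3.01 A.

3.01 A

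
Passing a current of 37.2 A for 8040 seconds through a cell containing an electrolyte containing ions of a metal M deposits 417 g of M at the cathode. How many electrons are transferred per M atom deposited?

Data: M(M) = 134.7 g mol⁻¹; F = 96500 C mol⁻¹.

1

Q = I·t = 37.20 A × 8040.0 s = 299100 C, so n(e⁻) = 299100/96500 = 3.099 mol.
n(M) deposited = 417 / 134.7 = 3.096 mol.
Electrons per atom = n(e⁻)/n(M) = 3.099 / 3.096 = 1.00 ≈ 1, so the ion is M⁺.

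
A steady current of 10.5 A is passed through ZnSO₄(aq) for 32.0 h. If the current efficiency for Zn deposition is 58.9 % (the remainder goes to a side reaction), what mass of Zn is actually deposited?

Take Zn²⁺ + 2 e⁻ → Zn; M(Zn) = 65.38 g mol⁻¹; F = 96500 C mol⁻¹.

241 g

Q = I·t = 10.50 × 115200 = 1210000 C.
n(e⁻) = 1210000/96500 = 12.53 mol; theoretically n(Zn) = 12.53/2 = 6.267 mol, m_theo = 409.8 g.
At 58.9 % efficiency, m_actual = 0.589 × 409.8 = 241 g.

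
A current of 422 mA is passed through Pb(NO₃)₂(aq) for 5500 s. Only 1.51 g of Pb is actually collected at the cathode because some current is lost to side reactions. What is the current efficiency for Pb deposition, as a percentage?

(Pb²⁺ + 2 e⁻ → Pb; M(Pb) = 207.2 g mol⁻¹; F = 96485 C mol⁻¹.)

Q = I·t = 0.4220 × 5500.0 = 2321 C; n(e⁻) = 2321/96485 = 0.02406 mol.
Theoretical n(Pb) = n(e⁻)/2 = 0.01203 mol, i.e. m_theo = 0.01203 × 207.2 = 2.492 g.
Efficiency = m_actual / m_theo = 1.51 / 2.492 = 60.6 %.

60.6 %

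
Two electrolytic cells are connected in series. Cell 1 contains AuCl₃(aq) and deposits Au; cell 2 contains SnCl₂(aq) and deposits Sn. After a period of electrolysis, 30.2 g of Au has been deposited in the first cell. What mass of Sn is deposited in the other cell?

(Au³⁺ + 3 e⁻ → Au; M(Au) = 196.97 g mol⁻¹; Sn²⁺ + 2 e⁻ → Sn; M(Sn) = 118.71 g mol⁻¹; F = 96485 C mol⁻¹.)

27.3 g

n(Au) = 30.2 / 196.97 = 0.1533 mol.
Since Au³⁺ + 3 e⁻ → Au, n(e⁻) passed = 3 × 0.1533 = 0.4600 mol.
Cells in series carry the same charge, so the same 0.4600 mol of electrons passes through cell 2.
Sn²⁺ + 2 e⁻ → Sn, so n(Sn) = 0.4600 / 2 = 0.2300 mol.
m(Sn) = 0.2300 × 118.71 = 27.3 g.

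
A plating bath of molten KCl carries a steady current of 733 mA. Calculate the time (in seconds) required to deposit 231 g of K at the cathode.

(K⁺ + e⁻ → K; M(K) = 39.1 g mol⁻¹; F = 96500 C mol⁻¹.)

n(K) = m/M = 231 / 39.1 = 5.908 mol.
Each K atom requires 1 electron, so n(e⁻) = 1 × 5.908 = 5.908 mol.
Q = n(e⁻)·F = 5.908 × 96500 = 570100 C.
t = Q/I = 570100 / 0.7330 A = 777800 s.

7.78 × 10⁵ s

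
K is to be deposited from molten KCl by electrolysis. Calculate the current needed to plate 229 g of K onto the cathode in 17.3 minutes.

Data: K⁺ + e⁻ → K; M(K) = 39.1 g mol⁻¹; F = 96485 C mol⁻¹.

n(K) = 229 / 39.1 = 5.857 mol.
n(e⁻) = 1 × 5.857 = 5.857 mol.
Q = n(e⁻)·F = 5.857 × 96485 = 565100 C.
I = Q/t = 565100 / 1038.0 s = 544 A.

544 A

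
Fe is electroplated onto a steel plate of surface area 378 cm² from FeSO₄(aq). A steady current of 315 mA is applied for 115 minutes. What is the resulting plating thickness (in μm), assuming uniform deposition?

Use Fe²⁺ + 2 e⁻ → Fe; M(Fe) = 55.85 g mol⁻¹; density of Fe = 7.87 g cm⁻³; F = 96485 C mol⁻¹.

2.11 μm

Q = I·t = 0.3150 × 6900.0 = 2174 C; n(e⁻) = 0.02253 mol.
n(Fe) = n(e⁻)/2 = 0.01126 mol, so m = 0.01126 × 55.85 = 0.6291 g.
Volume = m/ρ = 0.6291 / 7.87 = 0.07993 cm³.
Thickness = V/A = 0.07993 / 378 = 2.11 × 10⁻⁴ cm = 2.11 μm.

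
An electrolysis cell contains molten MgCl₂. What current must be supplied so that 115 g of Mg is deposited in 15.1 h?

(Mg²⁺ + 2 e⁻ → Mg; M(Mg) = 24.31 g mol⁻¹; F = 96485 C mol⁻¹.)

n(Mg) = 115 / 24.31 = 4.731 mol.
n(e⁻) = 2 × 4.731 = 9.461 mol.
Q = n(e⁻)·F = 9.461 × 96485 = 912900 C.
I = Q/t = 912900 / 54360 s = 16.8 A.

16.8 A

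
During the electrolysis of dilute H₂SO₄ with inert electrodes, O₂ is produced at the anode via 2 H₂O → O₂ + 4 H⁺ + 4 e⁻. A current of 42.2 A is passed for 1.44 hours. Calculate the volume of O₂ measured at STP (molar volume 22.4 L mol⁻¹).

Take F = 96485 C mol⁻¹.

12.7 L

Q = I·t = 42.20 A × 5184.0 s = 218800 C.
n(e⁻) = Q/F = 218800 / 96485 = 2.267 mol.
4 electrons are transferred per O₂ molecule, so n(O₂) = 2.267 / 4 = 0.5668 mol.
V = n × V_m = 0.5668 × 22.4 = 12.7 L.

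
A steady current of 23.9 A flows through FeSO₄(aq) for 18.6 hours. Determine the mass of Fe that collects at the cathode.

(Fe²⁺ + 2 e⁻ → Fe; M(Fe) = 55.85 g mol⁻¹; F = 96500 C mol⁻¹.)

463 g

Q = I·t = 23.90 A × 66960 s = 1600000 C.
n(e⁻) = Q/F = 1600000 / 96500 = 16.58 mol.
Fe²⁺ + 2 e⁻ → Fe, so n(Fe) = n(e⁻)/2 = 8.292 mol.
m = n·M = 8.292 × 55.85 = 463 g.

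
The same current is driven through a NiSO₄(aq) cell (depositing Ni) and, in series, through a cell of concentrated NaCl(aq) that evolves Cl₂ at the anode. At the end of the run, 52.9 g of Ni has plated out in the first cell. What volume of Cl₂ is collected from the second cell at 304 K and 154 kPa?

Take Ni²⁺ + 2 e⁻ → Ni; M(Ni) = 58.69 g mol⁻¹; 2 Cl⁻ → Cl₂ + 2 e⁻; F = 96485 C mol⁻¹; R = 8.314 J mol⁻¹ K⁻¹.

n(Ni) = 52.9 / 58.69 = 0.9013 mol, so n(e⁻) = 2 × 0.9013 = 1.803 mol.
The cells are in series, so the same 1.803 mol of electrons passes through the second cell.
2 Cl⁻ → Cl₂ + 2 e⁻ — 2 mol e⁻ per mol Cl₂, so n(Cl₂) = 1.803/2 = 0.9013 mol.
V = nRT/P = (0.9013 × 8.314 × 304) / (154 × 10³) = 0.0148 m³ = 14.8 L.

14.8 L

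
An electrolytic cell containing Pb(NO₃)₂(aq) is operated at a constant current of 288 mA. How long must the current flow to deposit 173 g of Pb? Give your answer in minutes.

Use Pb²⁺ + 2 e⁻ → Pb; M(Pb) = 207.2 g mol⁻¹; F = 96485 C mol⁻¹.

n(Pb) = m/M = 173 / 207.2 = 0.8349 mol.
Each Pb atom requires 2 electrons, so n(e⁻) = 2 × 0.8349 = 1.670 mol.
Q = n(e⁻)·F = 1.670 × 96485 = 161100 C.
t = Q/I = 161100 / 0.2880 A = 559400 s = 9320 min.

9320 min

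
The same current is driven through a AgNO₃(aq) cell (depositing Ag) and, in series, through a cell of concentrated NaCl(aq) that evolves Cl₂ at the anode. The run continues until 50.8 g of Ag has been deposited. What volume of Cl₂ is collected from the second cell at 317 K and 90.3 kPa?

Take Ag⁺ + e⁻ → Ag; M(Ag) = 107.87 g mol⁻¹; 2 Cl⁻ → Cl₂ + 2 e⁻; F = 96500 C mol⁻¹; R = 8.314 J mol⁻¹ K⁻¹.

n(Ag) = 50.8 / 107.87 = 0.4709 mol, so n(e⁻) = 1 × 0.4709 = 0.4709 mol.
The cells are in series, so the same 0.4709 mol of electrons passes through the second cell.
2 Cl⁻ → Cl₂ + 2 e⁻ — 2 mol e⁻ per mol Cl₂, so n(Cl₂) = 0.4709/2 = 0.2355 mol.
V = nRT/P = (0.2355 × 8.314 × 317) / (90.3 × 10³) = 0.00687 m³ = 6.87 L.

6.87 L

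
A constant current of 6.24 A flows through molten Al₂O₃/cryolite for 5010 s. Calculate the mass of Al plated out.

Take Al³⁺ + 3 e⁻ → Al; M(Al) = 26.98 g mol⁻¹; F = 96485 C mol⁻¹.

2.91 g

Q = I·t = 6.240 A × 5010.0 s = 31260 C.
n(e⁻) = Q/F = 31260 / 96485 = 0.3240 mol.
Al³⁺ + 3 e⁻ → Al, so n(Al) = n(e⁻)/3 = 0.1080 mol.
m = n·M = 0.1080 × 26.98 = 2.91 g.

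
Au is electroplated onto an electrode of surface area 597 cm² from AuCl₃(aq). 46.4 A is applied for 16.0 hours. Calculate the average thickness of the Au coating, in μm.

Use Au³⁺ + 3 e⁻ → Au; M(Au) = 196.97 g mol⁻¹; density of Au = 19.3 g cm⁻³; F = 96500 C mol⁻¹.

Q = I·t = 46.40 × 57600 = 2673000 C; n(e⁻) = 27.70 mol.
n(Au) = n(e⁻)/3 = 9.232 mol, so m = 9.232 × 196.97 = 1818 g.
Volume = m/ρ = 1818 / 19.3 = 94.22 cm³.
Thickness = V/A = 94.22 / 597 = 0.158 cm = 1580 μm.

1580 μm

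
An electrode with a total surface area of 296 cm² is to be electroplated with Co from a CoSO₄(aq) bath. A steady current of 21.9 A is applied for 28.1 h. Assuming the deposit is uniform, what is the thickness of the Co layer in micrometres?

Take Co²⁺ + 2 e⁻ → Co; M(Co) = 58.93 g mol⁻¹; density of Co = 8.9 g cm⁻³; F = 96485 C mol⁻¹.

Q = I·t = 21.90 × 101160 = 2215000 C; n(e⁻) = 22.96 mol.
n(Co) = n(e⁻)/2 = 11.48 mol, so m = 11.48 × 58.93 = 676.5 g.
Volume = m/ρ = 676.5 / 8.9 = 76.02 cm³.
Thickness = V/A = 76.02 / 296 = 0.257 cm = 2570 μm.

2570 μm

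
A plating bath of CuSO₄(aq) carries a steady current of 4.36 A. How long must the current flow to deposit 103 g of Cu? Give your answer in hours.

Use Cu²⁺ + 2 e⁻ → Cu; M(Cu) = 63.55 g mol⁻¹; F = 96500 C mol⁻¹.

19.9 h

n(Cu) = m/M = 103 / 63.55 = 1.621 mol.
Each Cu atom requires 2 electrons, so n(e⁻) = 2 × 1.621 = 3.242 mol.
Q = n(e⁻)·F = 3.242 × 96500 = 312800 C.
t = Q/I = 312800 / 4.360 A = 71750 s = 19.9 h.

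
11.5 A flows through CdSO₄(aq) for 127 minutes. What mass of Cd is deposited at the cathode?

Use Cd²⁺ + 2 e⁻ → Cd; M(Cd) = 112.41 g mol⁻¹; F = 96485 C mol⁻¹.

51.0 g

Q = I·t = 11.50 A × 7620.0 s = 87630 C.
n(e⁻) = Q/F = 87630 / 96485 = 0.9082 mol.
Cd²⁺ + 2 e⁻ → Cd, so n(Cd) = n(e⁻)/2 = 0.4541 mol.
m = n·M = 0.4541 × 112.41 = 51.0 g.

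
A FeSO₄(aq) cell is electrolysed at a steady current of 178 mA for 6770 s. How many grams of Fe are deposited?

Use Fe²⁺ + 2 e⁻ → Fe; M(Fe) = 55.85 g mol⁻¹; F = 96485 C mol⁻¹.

Q = I·t = 0.1780 A × 6770.0 s = 1205 C.
n(e⁻) = Q/F = 1205 / 96485 = 0.01249 mol.
Fe²⁺ + 2 e⁻ → Fe, so n(Fe) = n(e⁻)/2 = 0.006245 mol.
m = n·M = 0.006245 × 55.85 = 0.349 g.

0.349 g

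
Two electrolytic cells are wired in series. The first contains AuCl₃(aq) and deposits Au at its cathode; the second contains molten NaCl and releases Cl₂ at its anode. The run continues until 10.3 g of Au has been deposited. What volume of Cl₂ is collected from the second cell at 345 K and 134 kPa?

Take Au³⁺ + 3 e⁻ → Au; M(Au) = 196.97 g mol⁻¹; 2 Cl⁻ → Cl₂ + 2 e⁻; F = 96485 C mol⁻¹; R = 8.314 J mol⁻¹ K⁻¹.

1.68 L

n(Au) = 10.3 / 196.97 = 0.05229 mol, so n(e⁻) = 3 × 0.05229 = 0.1569 mol.
The cells are in series, so the same 0.1569 mol of electrons passes through the second cell.
2 Cl⁻ → Cl₂ + 2 e⁻ — 2 mol e⁻ per mol Cl₂, so n(Cl₂) = 0.1569/2 = 0.07844 mol.
V = nRT/P = (0.07844 × 8.314 × 345) / (134 × 10³) = 0.00168 m³ = 1.68 L.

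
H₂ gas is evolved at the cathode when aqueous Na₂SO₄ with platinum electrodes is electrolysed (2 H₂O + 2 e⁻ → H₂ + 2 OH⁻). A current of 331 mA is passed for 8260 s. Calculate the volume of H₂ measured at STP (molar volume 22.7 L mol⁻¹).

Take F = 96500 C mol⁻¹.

Q = I·t = 0.3310 A × 8260.0 s = 2734 C.
n(e⁻) = Q/F = 2734 / 96500 = 0.02833 mol.
2 electrons are transferred per H₂ molecule, so n(H₂) = 0.02833 / 2 = 0.01417 mol.
V = n × V_m = 0.01417 × 22.7 = 0.322 L.

0.322 L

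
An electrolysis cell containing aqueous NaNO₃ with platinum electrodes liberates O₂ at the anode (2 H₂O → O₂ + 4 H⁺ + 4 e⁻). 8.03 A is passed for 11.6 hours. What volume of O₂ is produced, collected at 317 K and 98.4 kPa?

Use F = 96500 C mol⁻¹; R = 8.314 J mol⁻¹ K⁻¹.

Q = I·t = 8.030 A × 41760 s = 335300 C.
n(e⁻) = Q/F = 335300 / 96500 = 3.475 mol.
4 electrons are transferred per O₂ molecule, so n(O₂) = 3.475 / 4 = 0.8687 mol.
V = nRT/P = (0.8687 × 8.314 × 317) / (98.4 × 10³ Pa) = 0.0233 m³ = 23.3 L.

23.3 L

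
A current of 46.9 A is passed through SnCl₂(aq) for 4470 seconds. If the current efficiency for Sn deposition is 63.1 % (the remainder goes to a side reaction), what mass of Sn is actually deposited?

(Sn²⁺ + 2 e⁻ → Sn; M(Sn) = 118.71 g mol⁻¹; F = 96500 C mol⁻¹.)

81.4 g

Q = I·t = 46.90 × 4470.0 = 209600 C.
n(e⁻) = 209600/96500 = 2.172 mol; theoretically n(Sn) = 2.172/2 = 1.086 mol, m_theo = 128.9 g.
At 63.1 % efficiency, m_actual = 0.631 × 128.9 = 81.4 g.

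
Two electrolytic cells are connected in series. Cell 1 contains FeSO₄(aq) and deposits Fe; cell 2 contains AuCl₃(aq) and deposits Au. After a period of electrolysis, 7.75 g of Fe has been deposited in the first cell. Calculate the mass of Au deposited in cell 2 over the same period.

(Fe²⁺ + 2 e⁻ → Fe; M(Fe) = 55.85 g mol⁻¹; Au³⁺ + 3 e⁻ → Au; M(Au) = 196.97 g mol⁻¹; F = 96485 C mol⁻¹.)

18.2 g

n(Fe) = 7.75 / 55.85 = 0.1388 mol.
Since Fe²⁺ + 2 e⁻ → Fe, n(e⁻) passed = 2 × 0.1388 = 0.2775 mol.
Cells in series carry the same charge, so the same 0.2775 mol of electrons passes through cell 2.
Au³⁺ + 3 e⁻ → Au, so n(Au) = 0.2775 / 3 = 0.09251 mol.
m(Au) = 0.09251 × 196.97 = 18.2 g.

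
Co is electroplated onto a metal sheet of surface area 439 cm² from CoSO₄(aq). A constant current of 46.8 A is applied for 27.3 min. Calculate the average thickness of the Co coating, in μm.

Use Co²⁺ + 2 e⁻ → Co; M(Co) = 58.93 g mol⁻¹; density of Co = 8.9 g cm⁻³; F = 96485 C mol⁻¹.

59.9 μm

Q = I·t = 46.80 × 1638.0 = 76660 C; n(e⁻) = 0.7945 mol.
n(Co) = n(e⁻)/2 = 0.3973 mol, so m = 0.3973 × 58.93 = 23.41 g.
Volume = m/ρ = 23.41 / 8.9 = 2.630 cm³.
Thickness = V/A = 2.630 / 439 = 0.00599 cm = 59.9 μm.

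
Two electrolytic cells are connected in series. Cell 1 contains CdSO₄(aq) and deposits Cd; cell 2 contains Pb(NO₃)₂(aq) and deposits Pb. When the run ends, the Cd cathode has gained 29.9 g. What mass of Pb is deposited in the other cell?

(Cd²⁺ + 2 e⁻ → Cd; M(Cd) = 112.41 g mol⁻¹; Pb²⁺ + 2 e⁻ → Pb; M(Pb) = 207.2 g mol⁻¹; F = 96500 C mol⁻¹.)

n(Cd) = 29.9 / 112.41 = 0.2660 mol.
Since Cd²⁺ + 2 e⁻ → Cd, n(e⁻) passed = 2 × 0.2660 = 0.5320 mol.
Cells in series carry the same charge, so the same 0.5320 mol of electrons passes through cell 2.
Pb²⁺ + 2 e⁻ → Pb, so n(Pb) = 0.5320 / 2 = 0.2660 mol.
m(Pb) = 0.2660 × 207.2 = 55.1 g.

55.1 g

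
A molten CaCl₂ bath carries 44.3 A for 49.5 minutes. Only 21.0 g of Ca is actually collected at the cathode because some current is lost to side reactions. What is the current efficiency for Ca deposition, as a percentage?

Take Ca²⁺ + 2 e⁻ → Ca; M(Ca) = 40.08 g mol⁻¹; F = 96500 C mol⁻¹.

Q = I·t = 44.30 × 2970.0 = 131600 C; n(e⁻) = 131600/96500 = 1.363 mol.
Theoretical n(Ca) = n(e⁻)/2 = 0.6817 mol, i.e. m_theo = 0.6817 × 40.08 = 27.32 g.
Efficiency = m_actual / m_theo = 21.0 / 27.32 = 76.9 %.

76.9 %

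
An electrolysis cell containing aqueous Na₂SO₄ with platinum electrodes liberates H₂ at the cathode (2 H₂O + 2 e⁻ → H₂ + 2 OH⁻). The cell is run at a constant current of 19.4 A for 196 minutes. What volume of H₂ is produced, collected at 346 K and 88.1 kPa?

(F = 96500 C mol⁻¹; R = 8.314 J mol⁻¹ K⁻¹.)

38.6 L

Q = I·t = 19.40 A × 11760 s = 228100 C.
n(e⁻) = Q/F = 228100 / 96500 = 2.364 mol.
2 electrons are transferred per H₂ molecule, so n(H₂) = 2.364 / 2 = 1.182 mol.
V = nRT/P = (1.182 × 8.314 × 346) / (88.1 × 10³ Pa) = 0.0386 m³ = 38.6 L.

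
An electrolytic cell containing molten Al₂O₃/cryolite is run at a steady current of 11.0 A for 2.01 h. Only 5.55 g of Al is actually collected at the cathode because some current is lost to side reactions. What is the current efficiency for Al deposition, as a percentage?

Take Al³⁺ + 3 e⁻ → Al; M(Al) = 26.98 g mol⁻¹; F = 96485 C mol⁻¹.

74.8 %

Q = I·t = 11.00 × 7236.0 = 79600 C; n(e⁻) = 79600/96485 = 0.8250 mol.
Theoretical n(Al) = n(e⁻)/3 = 0.2750 mol, i.e. m_theo = 0.2750 × 26.98 = 7.419 g.
Efficiency = m_actual / m_theo = 5.55 / 7.419 = 74.8 %.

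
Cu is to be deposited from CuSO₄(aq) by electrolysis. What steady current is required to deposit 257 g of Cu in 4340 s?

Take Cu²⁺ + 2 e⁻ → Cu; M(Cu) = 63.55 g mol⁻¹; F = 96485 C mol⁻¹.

n(Cu) = 257 / 63.55 = 4.044 mol.
n(e⁻) = 2 × 4.044 = 8.088 mol.
Q = n(e⁻)·F = 8.088 × 96485 = 780400 C.
I = Q/t = 780400 / 4340.0 s = 180 A.

180 A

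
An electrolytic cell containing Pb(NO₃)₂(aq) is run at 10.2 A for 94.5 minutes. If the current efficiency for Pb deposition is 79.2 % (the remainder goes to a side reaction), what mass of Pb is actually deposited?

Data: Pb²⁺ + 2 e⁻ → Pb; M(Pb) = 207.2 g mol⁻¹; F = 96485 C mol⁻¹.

49.2 g

Q = I·t = 10.20 × 5670.0 = 57830 C.
n(e⁻) = 57830/96485 = 0.5994 mol; theoretically n(Pb) = 0.5994/2 = 0.2997 mol, m_theo = 62.10 g.
At 79.2 % efficiency, m_actual = 0.792 × 62.10 = 49.2 g.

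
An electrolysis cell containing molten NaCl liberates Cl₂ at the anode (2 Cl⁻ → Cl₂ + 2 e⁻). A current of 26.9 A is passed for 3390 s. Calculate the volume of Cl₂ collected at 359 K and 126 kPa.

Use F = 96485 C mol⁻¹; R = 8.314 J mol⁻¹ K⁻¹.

11.2 L

Q = I·t = 26.90 A × 3390.0 s = 91190 C.
n(e⁻) = Q/F = 91190 / 96485 = 0.9451 mol.
2 electrons are transferred per Cl₂ molecule, so n(Cl₂) = 0.9451 / 2 = 0.4726 mol.
V = nRT/P = (0.4726 × 8.314 × 359) / (126 × 10³ Pa) = 0.0112 m³ = 11.2 L.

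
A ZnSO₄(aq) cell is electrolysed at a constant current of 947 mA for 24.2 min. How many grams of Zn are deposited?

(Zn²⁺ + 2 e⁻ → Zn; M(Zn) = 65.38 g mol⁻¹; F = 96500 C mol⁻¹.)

0.466 g

Q = I·t = 0.9470 A × 1452.0 s = 1375 C.
n(e⁻) = Q/F = 1375 / 96500 = 0.01425 mol.
Zn²⁺ + 2 e⁻ → Zn, so n(Zn) = n(e⁻)/2 = 0.007125 mol.
m = n·M = 0.007125 × 65.38 = 0.466 g.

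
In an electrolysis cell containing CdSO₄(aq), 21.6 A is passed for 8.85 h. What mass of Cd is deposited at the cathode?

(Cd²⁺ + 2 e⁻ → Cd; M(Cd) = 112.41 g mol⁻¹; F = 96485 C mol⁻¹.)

401 g

Q = I·t = 21.60 A × 31860 s = 688200 C.
n(e⁻) = Q/F = 688200 / 96485 = 7.132 mol.
Cd²⁺ + 2 e⁻ → Cd, so n(Cd) = n(e⁻)/2 = 3.566 mol.
m = n·M = 3.566 × 112.41 = 401 g.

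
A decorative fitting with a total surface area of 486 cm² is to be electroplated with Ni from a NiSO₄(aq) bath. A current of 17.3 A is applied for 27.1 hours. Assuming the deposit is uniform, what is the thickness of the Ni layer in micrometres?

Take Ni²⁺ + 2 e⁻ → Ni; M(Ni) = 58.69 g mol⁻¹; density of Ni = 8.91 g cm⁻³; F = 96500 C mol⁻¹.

Q = I·t = 17.30 × 97560 = 1688000 C; n(e⁻) = 17.49 mol.
n(Ni) = n(e⁻)/2 = 8.745 mol, so m = 8.745 × 58.69 = 513.2 g.
Volume = m/ρ = 513.2 / 8.91 = 57.60 cm³.
Thickness = V/A = 57.60 / 486 = 0.119 cm = 1190 μm.

1190 μm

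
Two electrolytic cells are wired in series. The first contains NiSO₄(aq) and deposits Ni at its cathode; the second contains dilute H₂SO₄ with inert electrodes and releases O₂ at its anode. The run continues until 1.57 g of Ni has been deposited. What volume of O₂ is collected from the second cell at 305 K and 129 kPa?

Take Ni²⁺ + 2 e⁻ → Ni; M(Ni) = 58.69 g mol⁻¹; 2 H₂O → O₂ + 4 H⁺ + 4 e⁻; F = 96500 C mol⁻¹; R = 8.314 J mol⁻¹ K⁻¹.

0.263 L

n(Ni) = 1.57 / 58.69 = 0.02675 mol, so n(e⁻) = 2 × 0.02675 = 0.05350 mol.
The cells are in series, so the same 0.05350 mol of electrons passes through the second cell.
2 H₂O → O₂ + 4 H⁺ + 4 e⁻ — 4 mol e⁻ per mol O₂, so n(O₂) = 0.05350/4 = 0.01338 mol.
V = nRT/P = (0.01338 × 8.314 × 305) / (129 × 10³) = 2.63 × 10⁻⁴ m³ = 0.263 L.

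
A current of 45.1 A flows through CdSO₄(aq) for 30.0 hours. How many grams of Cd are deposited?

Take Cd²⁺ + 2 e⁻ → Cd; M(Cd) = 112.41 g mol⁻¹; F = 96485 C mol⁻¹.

Q = I·t = 45.10 A × 108000 s = 4871000 C.
n(e⁻) = Q/F = 4871000 / 96485 = 50.48 mol.
Cd²⁺ + 2 e⁻ → Cd, so n(Cd) = n(e⁻)/2 = 25.24 mol.
m = n·M = 25.24 × 112.41 = 2840 g.

2840 g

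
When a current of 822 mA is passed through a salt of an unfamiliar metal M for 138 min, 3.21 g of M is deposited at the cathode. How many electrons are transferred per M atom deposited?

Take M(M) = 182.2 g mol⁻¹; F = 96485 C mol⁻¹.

4

Q = I·t = 0.8220 A × 8280.0 s = 6806 C, so n(e⁻) = 6806/96485 = 0.07054 mol.
n(M) deposited = 3.21 / 182.2 = 0.01762 mol.
Electrons per atom = n(e⁻)/n(M) = 0.07054 / 0.01762 = 4.00 ≈ 4, so the ion is M⁴⁺.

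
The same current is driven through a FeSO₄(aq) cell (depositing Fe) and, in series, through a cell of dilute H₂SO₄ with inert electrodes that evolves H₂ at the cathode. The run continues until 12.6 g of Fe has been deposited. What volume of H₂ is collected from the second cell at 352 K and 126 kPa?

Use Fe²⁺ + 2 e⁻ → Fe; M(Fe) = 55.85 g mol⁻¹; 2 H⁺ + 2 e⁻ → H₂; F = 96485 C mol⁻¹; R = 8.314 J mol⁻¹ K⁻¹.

n(Fe) = 12.6 / 55.85 = 0.2256 mol, so n(e⁻) = 2 × 0.2256 = 0.4512 mol.
The cells are in series, so the same 0.4512 mol of electrons passes through the second cell.
2 H⁺ + 2 e⁻ → H₂ — 2 mol e⁻ per mol H₂, so n(H₂) = 0.4512/2 = 0.2256 mol.
V = nRT/P = (0.2256 × 8.314 × 352) / (126 × 10³) = 0.00524 m³ = 5.24 L.

5.24 L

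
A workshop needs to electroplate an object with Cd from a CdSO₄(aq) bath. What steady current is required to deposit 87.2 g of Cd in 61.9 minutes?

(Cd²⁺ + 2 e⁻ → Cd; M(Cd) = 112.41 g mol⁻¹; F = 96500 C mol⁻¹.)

40.3 A

n(Cd) = 87.2 / 112.41 = 0.7757 mol.
n(e⁻) = 2 × 0.7757 = 1.551 mol.
Q = n(e⁻)·F = 1.551 × 96500 = 149700 C.
I = Q/t = 149700 / 3714.0 s = 40.3 A.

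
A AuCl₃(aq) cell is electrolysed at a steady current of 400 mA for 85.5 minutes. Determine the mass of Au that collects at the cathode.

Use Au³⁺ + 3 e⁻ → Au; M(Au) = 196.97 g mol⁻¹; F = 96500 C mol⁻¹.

1.40 g

Q = I·t = 0.4000 A × 5130.0 s = 2052 C.
n(e⁻) = Q/F = 2052 / 96500 = 0.02126 mol.
Au³⁺ + 3 e⁻ → Au, so n(Au) = n(e⁻)/3 = 0.007088 mol.
m = n·M = 0.007088 × 196.97 = 1.40 g.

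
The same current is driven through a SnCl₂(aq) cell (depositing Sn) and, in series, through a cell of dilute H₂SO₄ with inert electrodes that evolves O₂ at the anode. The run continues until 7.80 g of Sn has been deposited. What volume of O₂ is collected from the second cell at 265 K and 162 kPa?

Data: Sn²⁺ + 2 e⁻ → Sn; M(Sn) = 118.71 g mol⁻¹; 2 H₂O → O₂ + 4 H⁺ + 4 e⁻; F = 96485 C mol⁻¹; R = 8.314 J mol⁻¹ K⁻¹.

0.447 L

n(Sn) = 7.80 / 118.71 = 0.06571 mol, so n(e⁻) = 2 × 0.06571 = 0.1314 mol.
The cells are in series, so the same 0.1314 mol of electrons passes through the second cell.
2 H₂O → O₂ + 4 H⁺ + 4 e⁻ — 4 mol e⁻ per mol O₂, so n(O₂) = 0.1314/4 = 0.03285 mol.
V = nRT/P = (0.03285 × 8.314 × 265) / (162 × 10³) = 4.47 × 10⁻⁴ m³ = 0.447 L.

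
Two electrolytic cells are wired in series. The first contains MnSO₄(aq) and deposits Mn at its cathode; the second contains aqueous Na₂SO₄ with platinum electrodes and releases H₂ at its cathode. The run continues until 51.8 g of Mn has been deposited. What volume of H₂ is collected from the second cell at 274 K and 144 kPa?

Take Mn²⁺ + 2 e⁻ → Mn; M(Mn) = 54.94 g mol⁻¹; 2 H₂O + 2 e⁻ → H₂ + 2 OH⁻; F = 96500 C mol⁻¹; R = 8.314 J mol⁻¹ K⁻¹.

n(Mn) = 51.8 / 54.94 = 0.9428 mol, so n(e⁻) = 2 × 0.9428 = 1.886 mol.
The cells are in series, so the same 1.886 mol of electrons passes through the second cell.
2 H₂O + 2 e⁻ → H₂ + 2 OH⁻ — 2 mol e⁻ per mol H₂, so n(H₂) = 1.886/2 = 0.9428 mol.
V = nRT/P = (0.9428 × 8.314 × 274) / (144 × 10³) = 0.0149 m³ = 14.9 L.

14.9 L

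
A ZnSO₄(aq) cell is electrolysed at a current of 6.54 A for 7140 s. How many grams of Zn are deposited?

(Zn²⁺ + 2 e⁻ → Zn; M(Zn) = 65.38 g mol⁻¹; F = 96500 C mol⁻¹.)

Q = I·t = 6.540 A × 7140.0 s = 46700 C.
n(e⁻) = Q/F = 46700 / 96500 = 0.4839 mol.
Zn²⁺ + 2 e⁻ → Zn, so n(Zn) = n(e⁻)/2 = 0.2419 mol.
m = n·M = 0.2419 × 65.38 = 15.8 g.

15.8 g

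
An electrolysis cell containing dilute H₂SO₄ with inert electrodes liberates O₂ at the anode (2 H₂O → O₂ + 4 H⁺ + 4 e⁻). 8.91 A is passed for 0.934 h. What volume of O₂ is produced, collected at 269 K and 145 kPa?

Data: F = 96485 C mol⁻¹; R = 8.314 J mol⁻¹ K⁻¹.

Q = I·t = 8.910 A × 3362.4 s = 29960 C.
n(e⁻) = Q/F = 29960 / 96485 = 0.3105 mol.
4 electrons are transferred per O₂ molecule, so n(O₂) = 0.3105 / 4 = 0.07763 mol.
V = nRT/P = (0.07763 × 8.314 × 269) / (145 × 10³ Pa) = 0.00120 m³ = 1.20 L.

1.20 L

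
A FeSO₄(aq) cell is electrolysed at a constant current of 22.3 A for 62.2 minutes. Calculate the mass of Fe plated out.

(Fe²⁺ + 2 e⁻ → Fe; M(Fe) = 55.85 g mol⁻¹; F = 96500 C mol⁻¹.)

Q = I·t = 22.30 A × 3732.0 s = 83220 C.
n(e⁻) = Q/F = 83220 / 96500 = 0.8624 mol.
Fe²⁺ + 2 e⁻ → Fe, so n(Fe) = n(e⁻)/2 = 0.4312 mol.
m = n·M = 0.4312 × 55.85 = 24.1 g.

24.1 g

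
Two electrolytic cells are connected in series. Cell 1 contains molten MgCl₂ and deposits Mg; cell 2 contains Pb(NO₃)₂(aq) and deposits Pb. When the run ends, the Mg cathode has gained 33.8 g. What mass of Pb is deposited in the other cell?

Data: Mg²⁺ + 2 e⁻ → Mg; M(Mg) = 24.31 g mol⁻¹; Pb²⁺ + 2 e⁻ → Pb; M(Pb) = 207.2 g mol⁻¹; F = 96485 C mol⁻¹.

288 g

n(Mg) = 33.8 / 24.31 = 1.390 mol.
Since Mg²⁺ + 2 e⁻ → Mg, n(e⁻) passed = 2 × 1.390 = 2.781 mol.
Cells in series carry the same charge, so the same 2.781 mol of electrons passes through cell 2.
Pb²⁺ + 2 e⁻ → Pb, so n(Pb) = 2.781 / 2 = 1.390 mol.
m(Pb) = 1.390 × 207.2 = 288 g.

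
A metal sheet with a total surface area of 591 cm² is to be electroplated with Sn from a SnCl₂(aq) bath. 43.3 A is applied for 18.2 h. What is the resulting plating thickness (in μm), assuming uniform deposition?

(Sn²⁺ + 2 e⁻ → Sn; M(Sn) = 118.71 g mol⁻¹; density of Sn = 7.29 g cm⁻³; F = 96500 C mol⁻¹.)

Q = I·t = 43.30 × 65520 = 2837000 C; n(e⁻) = 29.40 mol.
n(Sn) = n(e⁻)/2 = 14.70 mol, so m = 14.70 × 118.71 = 1745 g.
Volume = m/ρ = 1745 / 7.29 = 239.4 cm³.
Thickness = V/A = 239.4 / 591 = 0.405 cm = 4050 μm.

4050 μm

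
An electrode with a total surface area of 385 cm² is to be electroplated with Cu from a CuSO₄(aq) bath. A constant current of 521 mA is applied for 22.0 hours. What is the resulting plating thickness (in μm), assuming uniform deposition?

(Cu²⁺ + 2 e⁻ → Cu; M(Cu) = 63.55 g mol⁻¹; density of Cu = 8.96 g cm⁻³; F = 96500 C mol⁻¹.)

Q = I·t = 0.5210 × 79200 = 41260 C; n(e⁻) = 0.4276 mol.
n(Cu) = n(e⁻)/2 = 0.2138 mol, so m = 0.2138 × 63.55 = 13.59 g.
Volume = m/ρ = 13.59 / 8.96 = 1.516 cm³.
Thickness = V/A = 1.516 / 385 = 0.00394 cm = 39.4 μm.

39.4 μm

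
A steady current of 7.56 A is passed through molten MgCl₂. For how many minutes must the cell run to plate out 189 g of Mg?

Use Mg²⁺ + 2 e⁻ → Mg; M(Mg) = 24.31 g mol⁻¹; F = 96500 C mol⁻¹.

3310 min

n(Mg) = m/M = 189 / 24.31 = 7.775 mol.
Each Mg atom requires 2 electrons, so n(e⁻) = 2 × 7.775 = 15.55 mol.
Q = n(e⁻)·F = 15.55 × 96500 = 1500000 C.
t = Q/I = 1500000 / 7.560 A = 198500 s = 3310 min.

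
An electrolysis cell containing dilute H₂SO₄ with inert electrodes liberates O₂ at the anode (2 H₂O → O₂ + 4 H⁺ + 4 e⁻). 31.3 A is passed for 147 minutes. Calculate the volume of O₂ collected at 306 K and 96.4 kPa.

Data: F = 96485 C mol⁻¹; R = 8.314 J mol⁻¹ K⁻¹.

18.9 L

Q = I·t = 31.30 A × 8820.0 s = 276100 C.
n(e⁻) = Q/F = 276100 / 96485 = 2.861 mol.
4 electrons are transferred per O₂ molecule, so n(O₂) = 2.861 / 4 = 0.7153 mol.
V = nRT/P = (0.7153 × 8.314 × 306) / (96.4 × 10³ Pa) = 0.0189 m³ = 18.9 L.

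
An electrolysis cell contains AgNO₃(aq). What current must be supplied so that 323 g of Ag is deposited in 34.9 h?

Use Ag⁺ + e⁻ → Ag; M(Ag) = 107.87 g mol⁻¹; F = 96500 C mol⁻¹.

2.30 A

n(Ag) = 323 / 107.87 = 2.994 mol.
n(e⁻) = 1 × 2.994 = 2.994 mol.
Q = n(e⁻)·F = 2.994 × 96500 = 289000 C.
I = Q/t = 289000 / 125640 s = 2.30 A.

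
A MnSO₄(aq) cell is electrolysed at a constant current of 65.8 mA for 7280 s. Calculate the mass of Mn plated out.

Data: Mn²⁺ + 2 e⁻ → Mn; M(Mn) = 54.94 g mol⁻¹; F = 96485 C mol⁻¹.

Q = I·t = 0.06580 A × 7280.0 s = 479.0 C.
n(e⁻) = Q/F = 479.0 / 96485 = 0.004965 mol.
Mn²⁺ + 2 e⁻ → Mn, so n(Mn) = n(e⁻)/2 = 0.002482 mol.
m = n·M = 0.002482 × 54.94 = 0.136 g.

0.136 g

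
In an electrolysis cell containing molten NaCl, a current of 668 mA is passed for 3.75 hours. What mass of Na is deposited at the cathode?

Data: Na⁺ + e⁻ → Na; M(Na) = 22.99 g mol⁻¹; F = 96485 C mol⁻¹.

Q = I·t = 0.6680 A × 13500 s = 9018 C.
n(e⁻) = Q/F = 9018 / 96485 = 0.09347 mol.
Na⁺ + e⁻ → Na, so n(Na) = n(e⁻)/1 = 0.09347 mol.
m = n·M = 0.09347 × 22.99 = 2.15 g.

2.15 g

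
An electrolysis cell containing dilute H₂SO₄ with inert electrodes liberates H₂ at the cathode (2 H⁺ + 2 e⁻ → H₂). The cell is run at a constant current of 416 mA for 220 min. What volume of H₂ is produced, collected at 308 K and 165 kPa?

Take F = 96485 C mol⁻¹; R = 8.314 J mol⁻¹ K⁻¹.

Q = I·t = 0.4160 A × 13200 s = 5491 C.
n(e⁻) = Q/F = 5491 / 96485 = 0.05691 mol.
2 electrons are transferred per H₂ molecule, so n(H₂) = 0.05691 / 2 = 0.02846 mol.
V = nRT/P = (0.02846 × 8.314 × 308) / (165 × 10³ Pa) = 4.42 × 10⁻⁴ m³ = 0.442 L.

0.442 L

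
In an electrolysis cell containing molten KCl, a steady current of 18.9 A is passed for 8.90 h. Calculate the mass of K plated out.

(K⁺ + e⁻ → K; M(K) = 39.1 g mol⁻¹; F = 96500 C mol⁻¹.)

Q = I·t = 18.90 A × 32040 s = 605600 C.
n(e⁻) = Q/F = 605600 / 96500 = 6.275 mol.
K⁺ + e⁻ → K, so n(K) = n(e⁻)/1 = 6.275 mol.
m = n·M = 6.275 × 39.1 = 245 g.

245 g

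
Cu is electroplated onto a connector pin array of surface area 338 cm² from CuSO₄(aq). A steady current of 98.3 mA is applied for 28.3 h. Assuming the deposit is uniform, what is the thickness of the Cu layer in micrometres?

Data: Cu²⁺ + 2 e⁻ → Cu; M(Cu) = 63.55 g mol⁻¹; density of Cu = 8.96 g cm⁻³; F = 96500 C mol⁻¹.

10.9 μm

Q = I·t = 0.09830 × 101880 = 10010 C; n(e⁻) = 0.1038 mol.
n(Cu) = n(e⁻)/2 = 0.05189 mol, so m = 0.05189 × 63.55 = 3.298 g.
Volume = m/ρ = 3.298 / 8.96 = 0.3680 cm³.
Thickness = V/A = 0.3680 / 338 = 0.00109 cm = 10.9 μm.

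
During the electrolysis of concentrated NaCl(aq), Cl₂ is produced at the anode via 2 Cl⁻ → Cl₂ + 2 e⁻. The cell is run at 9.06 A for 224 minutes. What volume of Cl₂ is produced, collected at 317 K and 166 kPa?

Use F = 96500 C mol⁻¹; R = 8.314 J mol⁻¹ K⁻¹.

Q = I·t = 9.060 A × 13440 s = 121800 C.
n(e⁻) = Q/F = 121800 / 96500 = 1.262 mol.
2 electrons are transferred per Cl₂ molecule, so n(Cl₂) = 1.262 / 2 = 0.6309 mol.
V = nRT/P = (0.6309 × 8.314 × 317) / (166 × 10³ Pa) = 0.0100 m³ = 10.0 L.

10.0 L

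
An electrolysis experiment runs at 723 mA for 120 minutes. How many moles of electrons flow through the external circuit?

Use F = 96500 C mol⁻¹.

Q = I·t = 0.7230 A × 7200.0 s = 5206 C.
n(e⁻) = Q/F = 5206 / 96500 = 0.0539 mol.

0.0539 mol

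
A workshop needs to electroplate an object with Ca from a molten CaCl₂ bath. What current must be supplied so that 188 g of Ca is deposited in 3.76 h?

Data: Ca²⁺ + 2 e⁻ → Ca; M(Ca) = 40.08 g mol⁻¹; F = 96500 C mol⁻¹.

n(Ca) = 188 / 40.08 = 4.691 mol.
n(e⁻) = 2 × 4.691 = 9.381 mol.
Q = n(e⁻)·F = 9.381 × 96500 = 905300 C.
I = Q/t = 905300 / 13536 s = 66.9 A.

66.9 A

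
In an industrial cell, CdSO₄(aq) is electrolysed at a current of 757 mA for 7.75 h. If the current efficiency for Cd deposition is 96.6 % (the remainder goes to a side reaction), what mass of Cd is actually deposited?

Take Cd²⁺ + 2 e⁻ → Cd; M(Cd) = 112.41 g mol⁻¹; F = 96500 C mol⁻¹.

Q = I·t = 0.7570 × 27900 = 21120 C.
n(e⁻) = 21120/96500 = 0.2189 mol; theoretically n(Cd) = 0.2189/2 = 0.1094 mol, m_theo = 12.30 g.
At 96.6 % efficiency, m_actual = 0.966 × 12.30 = 11.9 g.

11.9 g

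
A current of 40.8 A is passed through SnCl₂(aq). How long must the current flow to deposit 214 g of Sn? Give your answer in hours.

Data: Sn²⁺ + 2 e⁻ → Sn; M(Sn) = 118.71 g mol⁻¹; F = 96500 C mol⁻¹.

n(Sn) = m/M = 214 / 118.71 = 1.803 mol.
Each Sn atom requires 2 electrons, so n(e⁻) = 2 × 1.803 = 3.605 mol.
Q = n(e⁻)·F = 3.605 × 96500 = 347900 C.
t = Q/I = 347900 / 40.80 A = 8528 s = 2.37 h.

2.37 h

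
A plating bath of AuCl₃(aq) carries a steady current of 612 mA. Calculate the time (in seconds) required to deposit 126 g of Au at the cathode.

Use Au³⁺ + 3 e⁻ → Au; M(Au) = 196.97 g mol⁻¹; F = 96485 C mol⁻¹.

n(Au) = m/M = 126 / 196.97 = 0.6397 mol.
Each Au atom requires 3 electrons, so n(e⁻) = 3 × 0.6397 = 1.919 mol.
Q = n(e⁻)·F = 1.919 × 96485 = 185200 C.
t = Q/I = 185200 / 0.6120 A = 302600 s.

3.03 × 10⁵ s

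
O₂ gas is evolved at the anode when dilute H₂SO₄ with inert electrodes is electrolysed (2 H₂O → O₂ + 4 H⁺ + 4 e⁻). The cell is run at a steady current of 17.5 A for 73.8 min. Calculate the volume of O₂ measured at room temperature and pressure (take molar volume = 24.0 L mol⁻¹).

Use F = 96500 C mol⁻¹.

4.82 L

Q = I·t = 17.50 A × 4428.0 s = 77490 C.
n(e⁻) = Q/F = 77490 / 96500 = 0.8030 mol.
4 electrons are transferred per O₂ molecule, so n(O₂) = 0.8030 / 4 = 0.2008 mol.
V = n × V_m = 0.2008 × 24.0 = 4.82 L.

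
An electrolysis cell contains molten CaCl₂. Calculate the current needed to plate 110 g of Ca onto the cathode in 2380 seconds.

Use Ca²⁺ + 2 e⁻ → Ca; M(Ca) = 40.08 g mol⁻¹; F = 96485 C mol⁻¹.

n(Ca) = 110 / 40.08 = 2.745 mol.
n(e⁻) = 2 × 2.745 = 5.489 mol.
Q = n(e⁻)·F = 5.489 × 96485 = 529600 C.
I = Q/t = 529600 / 2380.0 s = 223 A.

223 A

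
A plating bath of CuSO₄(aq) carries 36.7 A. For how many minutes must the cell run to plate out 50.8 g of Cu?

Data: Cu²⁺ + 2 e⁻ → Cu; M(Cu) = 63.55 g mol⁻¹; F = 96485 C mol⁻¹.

n(Cu) = m/M = 50.8 / 63.55 = 0.7994 mol.
Each Cu atom requires 2 electrons, so n(e⁻) = 2 × 0.7994 = 1.599 mol.
Q = n(e⁻)·F = 1.599 × 96485 = 154300 C.
t = Q/I = 154300 / 36.70 A = 4203 s = 70.1 min.

70.1 min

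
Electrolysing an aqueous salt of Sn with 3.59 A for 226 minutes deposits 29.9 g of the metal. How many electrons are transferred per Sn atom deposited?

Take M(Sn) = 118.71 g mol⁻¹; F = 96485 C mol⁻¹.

2

Q = I·t = 3.590 A × 13560 s = 48680 C, so n(e⁻) = 48680/96485 = 0.5045 mol.
n(Sn) deposited = 29.9 / 118.71 = 0.2519 mol.
Electrons per atom = n(e⁻)/n(Sn) = 0.5045 / 0.2519 = 2.00 ≈ 2, so the ion is Sn²⁺.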